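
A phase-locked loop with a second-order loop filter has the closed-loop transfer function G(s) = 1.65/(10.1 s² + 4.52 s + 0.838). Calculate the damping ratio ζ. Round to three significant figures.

ζ ≈ 0.777

Dividing through by 10.1: denominator becomes s² + 0.4475 s + 0.08297.
So ω_n = √0.08297 = 0.288 rad/s and ζ = 0.4475/(2·0.288) = 0.777.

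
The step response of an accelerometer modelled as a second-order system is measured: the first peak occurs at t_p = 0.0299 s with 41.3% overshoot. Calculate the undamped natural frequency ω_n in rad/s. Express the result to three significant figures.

ω_n ≈ 109 rad/s

The overshoot fixes ζ = −ln(OS)/√(π²+ln²(OS)) = 0.271.
t_p = π/ω_d ⇒ ω_d = 105 rad/s; then ω_n = ω_d/√(1−ζ²) = 109 rad/s.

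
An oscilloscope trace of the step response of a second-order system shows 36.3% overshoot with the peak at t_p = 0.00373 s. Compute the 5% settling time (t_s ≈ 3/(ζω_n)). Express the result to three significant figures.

t_s ≈ 0.0110 s

From the overshoot, ζ = −ln(OS)/√(π²+ln²(OS)) = 0.307.
t_p = π/ω_d ⇒ ω_d = 842 rad/s; then ω_n = ω_d/√(1−ζ²) = 885 rad/s.
t_s ≈ 3/(ζω_n) = 3/(0.307·885) = 0.0110 s.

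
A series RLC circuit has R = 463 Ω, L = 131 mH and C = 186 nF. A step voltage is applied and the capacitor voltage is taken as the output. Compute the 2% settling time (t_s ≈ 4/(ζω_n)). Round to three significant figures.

For a series RLC circuit (capacitor voltage as output), ω_n = 1/√(LC) = 1/√(131 mH · 186 nF) = 6410 rad/s.
ζ = (R/2)·√(C/L) = (463/2)·√(186 nF/131 mH) = 0.276.
t_s ≈ 4/(ζω_n) = 0.00226 s.

t_s ≈ 0.00226 s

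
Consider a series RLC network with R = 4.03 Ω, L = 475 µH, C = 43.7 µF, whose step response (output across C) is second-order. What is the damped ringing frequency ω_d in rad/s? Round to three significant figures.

ω_d ≈ 5490 rad/s

For a series RLC circuit (capacitor voltage as output), ω_n = 1/√(LC) = 1/√(475 µH · 43.7 µF) = 6940 rad/s.
ζ = (R/2)·√(C/L) = (4.03/2)·√(43.7 µF/475 µH) = 0.611.
ω_d = 6940·√(1 − 0.611²) = 5490 rad/s.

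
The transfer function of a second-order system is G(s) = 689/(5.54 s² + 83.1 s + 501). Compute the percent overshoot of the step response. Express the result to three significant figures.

Dividing through by 5.54: denominator becomes s² + 15.00 s + 90.43.
So ω_n = √90.43 = 9.51 rad/s and ζ = 15.00/(2·9.51) = 0.789.
Overshoot: exp(−π·0.789/√(1−0.789²)) = 0.0178, i.e. 1.78%.

%OS ≈ 1.78%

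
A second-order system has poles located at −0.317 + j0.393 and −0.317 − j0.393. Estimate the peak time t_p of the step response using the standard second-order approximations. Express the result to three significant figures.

t_p ≈ 7.99 s

t_p = π/ω_d with ω_d = 0.393 (the imaginary part), so t_p = 7.99 s.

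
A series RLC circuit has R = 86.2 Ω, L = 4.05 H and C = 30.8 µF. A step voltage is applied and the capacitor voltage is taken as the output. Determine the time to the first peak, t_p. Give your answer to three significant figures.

t_p ≈ 0.0353 s

For a series RLC circuit (capacitor voltage as output), ω_n = 1/√(LC) = 1/√(4.05 H · 30.8 µF) = 89.5 rad/s.
ζ = (R/2)·√(C/L) = (86.2/2)·√(30.8 µF/4.05 H) = 0.119.
ω_d = ω_n√(1−ζ²) = 88.9 rad/s. t_p = π/ω_d = 0.0353 s.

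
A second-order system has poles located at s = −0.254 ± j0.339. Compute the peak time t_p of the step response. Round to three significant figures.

t_p = π/ω_d with ω_d = 0.339 (the imaginary part), so t_p = 9.27 s.

t_p ≈ 9.27 s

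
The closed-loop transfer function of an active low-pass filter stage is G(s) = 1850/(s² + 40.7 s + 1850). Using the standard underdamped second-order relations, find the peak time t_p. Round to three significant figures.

Matching coefficients with s² + 2ζω_n s + ω_n² gives ω_n² = 1850 ⇒ ω_n = 43.0 rad/s, and ζ = 40.7/(2ω_n) = 0.473.
ω_d = 43.0·√(1 − 0.473²) = 37.9 rad/s. Then t_p = π/ω_d = 0.0829 s.

t_p ≈ 0.0829 s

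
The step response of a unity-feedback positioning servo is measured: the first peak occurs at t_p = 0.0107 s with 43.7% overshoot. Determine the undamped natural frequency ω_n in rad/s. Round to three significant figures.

The overshoot fixes ζ = −ln(OS)/√(π²+ln²(OS)) = 0.255.
From t_p = π/ω_d, ω_d = π/0.0107 = 294 rad/s, so ω_n = ω_d/√(1−ζ²) = 304 rad/s.

ω_n ≈ 304 rad/s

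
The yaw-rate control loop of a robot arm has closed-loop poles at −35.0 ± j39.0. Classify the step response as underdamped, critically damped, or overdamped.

Since the poles form a complex-conjugate pair with nonzero imaginary part, the response is underdamped.

underdamped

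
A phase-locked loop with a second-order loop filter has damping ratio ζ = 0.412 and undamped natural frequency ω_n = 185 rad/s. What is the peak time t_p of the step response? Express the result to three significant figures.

The damped frequency is ω_d = ω_n√(1−ζ²) = 185·√(1−0.170) = 169 rad/s.
Peak time t_p = π/ω_d = π/169 = 0.0186 s.

t_p ≈ 0.0186 s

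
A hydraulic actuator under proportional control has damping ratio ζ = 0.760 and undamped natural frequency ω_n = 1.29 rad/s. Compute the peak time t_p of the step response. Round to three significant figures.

The damped frequency is ω_d = ω_n√(1−ζ²) = 1.29·√(1−0.578) = 0.838 rad/s.
Peak time t_p = π/ω_d = π/0.838 = 3.75 s.

t_p ≈ 3.75 s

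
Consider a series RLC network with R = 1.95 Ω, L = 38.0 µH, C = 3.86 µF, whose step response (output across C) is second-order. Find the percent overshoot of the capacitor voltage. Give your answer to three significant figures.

%OS ≈ 35.8%

For a series RLC circuit (capacitor voltage as output), ω_n = 1/√(LC) = 1/√(38.0 µH · 3.86 µF) = 82600 rad/s.
ζ = (R/2)·√(C/L) = (1.95/2)·√(3.86 µF/38.0 µH) = 0.311.
%OS = 100 e^{−πζ/√(1−ζ²)} with ζ = 0.311 gives 35.8%.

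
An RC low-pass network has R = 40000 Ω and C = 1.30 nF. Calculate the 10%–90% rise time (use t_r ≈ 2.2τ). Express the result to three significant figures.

t_r ≈ 0.000114 s

τ = RC = 40000 × 1.30 nF = 0.0000520 s.
t_r ≈ 2.2τ = 0.000114 s.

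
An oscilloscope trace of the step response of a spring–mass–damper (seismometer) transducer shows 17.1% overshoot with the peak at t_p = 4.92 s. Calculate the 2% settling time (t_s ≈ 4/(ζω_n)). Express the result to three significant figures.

The overshoot fixes ζ = −ln(OS)/√(π²+ln²(OS)) = 0.490.
From t_p = π/ω_d, ω_d = π/4.92 = 0.639 rad/s, so ω_n = ω_d/√(1−ζ²) = 0.733 rad/s.
t_s ≈ 4/(ζω_n) = 4/(0.490·0.733) = 11.1 s.

t_s ≈ 11.1 s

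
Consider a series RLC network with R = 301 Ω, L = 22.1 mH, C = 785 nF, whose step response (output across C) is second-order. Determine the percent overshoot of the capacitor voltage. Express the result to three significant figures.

For a series RLC circuit (capacitor voltage as output), ω_n = 1/√(LC) = 1/√(22.1 mH · 785 nF) = 7590 rad/s.
ζ = (R/2)·√(C/L) = (301/2)·√(785 nF/22.1 mH) = 0.897.
Overshoot: exp(−π·0.897/√(1−0.897²)) = 0.00171, i.e. 0.171%.

%OS ≈ 0.171%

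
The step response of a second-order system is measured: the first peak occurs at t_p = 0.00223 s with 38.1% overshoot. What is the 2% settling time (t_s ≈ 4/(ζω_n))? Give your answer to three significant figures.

ζ from %OS: ζ = |ln 0.381|/√(π²+ln²0.381) = 0.294.
t_p = π/ω_d ⇒ ω_d = 1410 rad/s; then ω_n = ω_d/√(1−ζ²) = 1470 rad/s.
t_s ≈ 4/(ζω_n) = 4/(0.294·1470) = 0.00924 s.

t_s ≈ 0.00924 s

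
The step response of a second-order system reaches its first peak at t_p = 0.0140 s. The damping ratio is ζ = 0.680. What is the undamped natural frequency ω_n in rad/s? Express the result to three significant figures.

ω_n ≈ 306 rad/s

Peak time t_p = π/ω_d, so ω_d = π/t_p = π/0.0140 = 224 rad/s.
ω_n = ω_d/√(1−ζ²) = 224/√0.538 = 306 rad/s.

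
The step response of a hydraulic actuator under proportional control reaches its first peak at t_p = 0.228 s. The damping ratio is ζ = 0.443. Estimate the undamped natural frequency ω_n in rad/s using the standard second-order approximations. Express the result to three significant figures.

ω_n ≈ 15.4 rad/s

Peak time t_p = π/ω_d, so ω_d = π/t_p = π/0.228 = 13.8 rad/s.
ω_n = ω_d/√(1−ζ²) = 13.8/√0.804 = 15.4 rad/s.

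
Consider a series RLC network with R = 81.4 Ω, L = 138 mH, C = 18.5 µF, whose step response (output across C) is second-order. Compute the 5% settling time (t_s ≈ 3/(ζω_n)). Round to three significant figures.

t_s ≈ 0.0102 s

For a series RLC circuit (capacitor voltage as output), ω_n = 1/√(LC) = 1/√(138 mH · 18.5 µF) = 626 rad/s.
ζ = (R/2)·√(C/L) = (81.4/2)·√(18.5 µF/138 mH) = 0.471.
t_s ≈ 3/(ζω_n) = 0.0102 s.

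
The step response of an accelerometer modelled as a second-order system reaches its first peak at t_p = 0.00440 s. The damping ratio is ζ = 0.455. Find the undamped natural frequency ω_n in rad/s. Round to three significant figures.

Peak time t_p = π/ω_d, so ω_d = π/t_p = π/0.00440 = 714 rad/s.
ω_n = ω_d/√(1−ζ²) = 714/√0.793 = 802 rad/s.

ω_n ≈ 802 rad/s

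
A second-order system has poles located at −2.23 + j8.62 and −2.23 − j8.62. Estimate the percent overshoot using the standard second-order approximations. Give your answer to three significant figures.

With σ = 2.23, ω_d = 8.62: ω_n = √(σ²+ω_d²) = 8.90 rad/s, ζ = σ/ω_n = 0.250.
%OS = 100·exp(−πζ/√(1−ζ²)) = 44.4%.

%OS ≈ 44.4%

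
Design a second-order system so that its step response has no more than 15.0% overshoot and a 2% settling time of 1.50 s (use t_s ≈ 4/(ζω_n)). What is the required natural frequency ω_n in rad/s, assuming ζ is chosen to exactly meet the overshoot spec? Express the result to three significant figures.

ω_n ≈ 5.16 rad/s

Inverting the overshoot relation: ζ = |ln 0.150|/√(π² + ln²0.150) = 0.517.
From t_s ≈ 4/(ζω_n): ω_n = 4/(ζ·t_s) = 4/(0.517·1.50) = 5.16 rad/s.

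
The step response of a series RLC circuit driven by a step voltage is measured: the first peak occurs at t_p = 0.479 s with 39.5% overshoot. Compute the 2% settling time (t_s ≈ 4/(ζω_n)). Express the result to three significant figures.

t_s ≈ 2.06 s

ζ from %OS: ζ = |ln 0.395|/√(π²+ln²0.395) = 0.284.
From t_p = π/ω_d, ω_d = π/0.479 = 6.56 rad/s, so ω_n = ω_d/√(1−ζ²) = 6.84 rad/s.
t_s ≈ 4/(ζω_n) = 4/(0.284·6.84) = 2.06 s.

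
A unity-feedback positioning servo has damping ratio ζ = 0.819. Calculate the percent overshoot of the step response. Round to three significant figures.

For an underdamped second-order system, %OS = 100·exp(−πζ/√(1−ζ²)).
πζ/√(1−ζ²) = π·0.819/√(1−0.671) = 4.484, so %OS = 100·e^(−4.484) = 1.13%.

%OS ≈ 1.13%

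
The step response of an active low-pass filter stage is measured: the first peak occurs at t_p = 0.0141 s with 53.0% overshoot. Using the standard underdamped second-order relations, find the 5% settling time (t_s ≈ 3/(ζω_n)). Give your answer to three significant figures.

ζ from %OS: ζ = |ln 0.530|/√(π²+ln²0.530) = 0.198.
From t_p = π/ω_d, ω_d = π/0.0141 = 223 rad/s, so ω_n = ω_d/√(1−ζ²) = 227 rad/s.
t_s ≈ 3/(ζω_n) = 3/(0.198·227) = 0.0666 s.

t_s ≈ 0.0666 s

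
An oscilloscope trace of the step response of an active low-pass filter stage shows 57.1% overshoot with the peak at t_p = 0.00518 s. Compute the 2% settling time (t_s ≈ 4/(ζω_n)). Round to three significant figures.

The overshoot fixes ζ = −ln(OS)/√(π²+ln²(OS)) = 0.176.
From t_p = π/ω_d, ω_d = π/0.00518 = 606 rad/s, so ω_n = ω_d/√(1−ζ²) = 616 rad/s.
t_s ≈ 4/(ζω_n) = 4/(0.176·616) = 0.0370 s.

t_s ≈ 0.0370 s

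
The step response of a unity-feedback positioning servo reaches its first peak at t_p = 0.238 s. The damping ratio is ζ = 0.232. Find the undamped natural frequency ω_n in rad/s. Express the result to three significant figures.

ω_n ≈ 13.6 rad/s

Peak time t_p = π/ω_d, so ω_d = π/t_p = π/0.238 = 13.2 rad/s.
ω_n = ω_d/√(1−ζ²) = 13.2/√0.946 = 13.6 rad/s.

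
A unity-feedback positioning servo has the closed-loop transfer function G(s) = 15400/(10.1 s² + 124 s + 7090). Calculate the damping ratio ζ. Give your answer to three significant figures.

Dividing through by 10.1: denominator becomes s² + 12.28 s + 702.0.
So ω_n = √702.0 = 26.5 rad/s and ζ = 12.28/(2·26.5) = 0.232.

ζ ≈ 0.232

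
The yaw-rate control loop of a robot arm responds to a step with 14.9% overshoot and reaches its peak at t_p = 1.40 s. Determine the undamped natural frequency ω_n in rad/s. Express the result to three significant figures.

ω_n ≈ 2.62 rad/s

From the overshoot, ζ = −ln(OS)/√(π²+ln²(OS)) = 0.518.
From t_p = π/ω_d, ω_d = π/1.40 = 2.24 rad/s, so ω_n = ω_d/√(1−ζ²) = 2.62 rad/s.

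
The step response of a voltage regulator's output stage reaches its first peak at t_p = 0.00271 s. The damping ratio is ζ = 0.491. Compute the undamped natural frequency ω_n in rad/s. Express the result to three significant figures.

Peak time t_p = π/ω_d, so ω_d = π/t_p = π/0.00271 = 1160 rad/s.
ω_n = ω_d/√(1−ζ²) = 1160/√0.759 = 1330 rad/s.

ω_n ≈ 1330 rad/s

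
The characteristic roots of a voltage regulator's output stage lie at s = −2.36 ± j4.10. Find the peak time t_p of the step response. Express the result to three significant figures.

t_p ≈ 0.766 s

t_p = π/ω_d with ω_d = 4.10 (the imaginary part), so t_p = 0.766 s.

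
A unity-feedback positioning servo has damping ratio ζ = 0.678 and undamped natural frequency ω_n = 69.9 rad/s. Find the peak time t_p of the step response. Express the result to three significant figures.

t_p ≈ 0.0611 s

The damped frequency is ω_d = ω_n√(1−ζ²) = 69.9·√(1−0.460) = 51.4 rad/s.
Peak time t_p = π/ω_d = π/51.4 = 0.0611 s.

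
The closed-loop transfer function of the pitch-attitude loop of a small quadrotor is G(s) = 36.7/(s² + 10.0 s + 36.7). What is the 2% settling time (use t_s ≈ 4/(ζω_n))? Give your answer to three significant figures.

t_s ≈ 0.800 s

ω_n = √36.7 = 6.06 rad/s; ζ = 10.0/(2·6.06) = 0.825.
t_s ≈ 4/(ζω_n) = 4/(0.825·6.06) = 0.800 s.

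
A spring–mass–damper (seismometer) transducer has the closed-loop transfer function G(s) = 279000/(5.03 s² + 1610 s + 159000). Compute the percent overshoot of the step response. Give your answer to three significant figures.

Dividing through by 5.03: denominator becomes s² + 320.1 s + 31610.
So ω_n = √31610 = 178 rad/s and ζ = 320.1/(2·178) = 0.900.
%OS = 100 e^{−πζ/√(1−ζ²)} with ζ = 0.900 gives 0.152%.

%OS ≈ 0.152%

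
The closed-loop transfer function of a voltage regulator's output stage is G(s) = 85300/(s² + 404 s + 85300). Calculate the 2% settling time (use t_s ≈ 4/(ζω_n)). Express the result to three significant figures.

ω_n = √85300 = 292 rad/s; ζ = 404/(2·292) = 0.692.
t_s ≈ 4/(ζω_n) = 4/(0.692·292) = 0.0198 s.

t_s ≈ 0.0198 s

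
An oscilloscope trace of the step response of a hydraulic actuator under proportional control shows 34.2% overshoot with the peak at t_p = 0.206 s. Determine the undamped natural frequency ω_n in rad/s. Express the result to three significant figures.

From the overshoot, ζ = −ln(OS)/√(π²+ln²(OS)) = 0.323.
t_p = π/ω_d ⇒ ω_d = 15.3 rad/s; then ω_n = ω_d/√(1−ζ²) = 16.1 rad/s.

ω_n ≈ 16.1 rad/s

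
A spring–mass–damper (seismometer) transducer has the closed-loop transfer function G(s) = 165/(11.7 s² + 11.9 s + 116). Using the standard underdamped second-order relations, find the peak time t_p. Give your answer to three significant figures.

t_p ≈ 1.01 s

Dividing through by 11.7: denominator becomes s² + 1.017 s + 9.915.
So ω_n = √9.915 = 3.15 rad/s and ζ = 1.017/(2·3.15) = 0.162.
The damped frequency ω_d = ω_n√(1−ζ²) = 3.11 rad/s. t_p = π/ω_d = 1.01 s.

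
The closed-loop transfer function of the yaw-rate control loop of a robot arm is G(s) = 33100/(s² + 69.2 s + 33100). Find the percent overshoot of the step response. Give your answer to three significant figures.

%OS ≈ 54.4%

Matching coefficients with s² + 2ζω_n s + ω_n² gives ω_n² = 33100 ⇒ ω_n = 182 rad/s, and ζ = 69.2/(2ω_n) = 0.190.
%OS = 100 e^{−πζ/√(1−ζ²)} with ζ = 0.190 gives 54.4%.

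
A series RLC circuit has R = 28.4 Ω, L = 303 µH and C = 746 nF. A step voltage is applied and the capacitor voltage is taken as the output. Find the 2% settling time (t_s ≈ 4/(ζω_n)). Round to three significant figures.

t_s ≈ 0.0000854 s

For a series RLC circuit (capacitor voltage as output), ω_n = 1/√(LC) = 1/√(303 µH · 746 nF) = 66500 rad/s.
ζ = (R/2)·√(C/L) = (28.4/2)·√(746 nF/303 µH) = 0.705.
t_s ≈ 4/(ζω_n) = 0.0000854 s.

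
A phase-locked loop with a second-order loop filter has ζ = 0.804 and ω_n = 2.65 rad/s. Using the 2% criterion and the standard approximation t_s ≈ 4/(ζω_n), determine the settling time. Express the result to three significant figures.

t_s ≈ 1.88 s

t_s ≈ 4/(ζω_n) = 4/(0.804 × 2.65) = 1.88 s.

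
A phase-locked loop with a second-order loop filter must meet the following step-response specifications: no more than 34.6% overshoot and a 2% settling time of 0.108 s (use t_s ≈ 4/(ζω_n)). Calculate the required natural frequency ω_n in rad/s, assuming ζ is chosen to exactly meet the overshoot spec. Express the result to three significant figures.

Inverting the overshoot relation: ζ = |ln 0.346|/√(π² + ln²0.346) = 0.320.
From t_s ≈ 4/(ζω_n): ω_n = 4/(ζ·t_s) = 4/(0.320·0.108) = 116 rad/s.

ω_n ≈ 116 rad/s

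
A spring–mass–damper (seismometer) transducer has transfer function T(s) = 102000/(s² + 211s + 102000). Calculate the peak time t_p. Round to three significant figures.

ω_n = √102000 = 319 rad/s; ζ = 211/(2·319) = 0.330.
The damped frequency ω_d = ω_n√(1−ζ²) = 301 rad/s. Then t_p = π/ω_d = 0.0104 s.

t_p ≈ 0.0104 s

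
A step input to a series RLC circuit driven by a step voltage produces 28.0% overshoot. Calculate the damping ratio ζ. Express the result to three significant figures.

ζ = −ln(OS)/√(π² + (ln OS)²). With OS = 0.280, ln OS = −1.273 and ζ = 1.273/3.390 = 0.376.

ζ ≈ 0.376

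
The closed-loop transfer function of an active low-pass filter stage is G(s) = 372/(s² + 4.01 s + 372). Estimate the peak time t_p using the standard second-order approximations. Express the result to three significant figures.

ω_n = √372 = 19.3 rad/s; ζ = 4.01/(2·19.3) = 0.104.
ω_d = ω_n√(1−ζ²) = 19.2 rad/s. Then t_p = π/ω_d = 0.164 s.

t_p ≈ 0.164 s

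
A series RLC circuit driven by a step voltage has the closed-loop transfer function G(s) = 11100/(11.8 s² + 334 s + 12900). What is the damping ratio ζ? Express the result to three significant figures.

ζ ≈ 0.428

Dividing through by 11.8: denominator becomes s² + 28.31 s + 1093.
So ω_n = √1093 = 33.1 rad/s and ζ = 28.31/(2·33.1) = 0.428.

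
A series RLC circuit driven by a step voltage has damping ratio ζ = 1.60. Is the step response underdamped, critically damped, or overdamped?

overdamped

Since ζ = 1.60 > 1, the system is overdamped.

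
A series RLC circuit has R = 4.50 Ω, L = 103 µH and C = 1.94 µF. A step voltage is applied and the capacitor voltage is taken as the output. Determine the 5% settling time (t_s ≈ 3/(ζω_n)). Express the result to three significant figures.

For a series RLC circuit (capacitor voltage as output), ω_n = 1/√(LC) = 1/√(103 µH · 1.94 µF) = 70700 rad/s.
ζ = (R/2)·√(C/L) = (4.50/2)·√(1.94 µF/103 µH) = 0.309.
t_s ≈ 3/(ζω_n) = 0.000137 s.

t_s ≈ 0.000137 s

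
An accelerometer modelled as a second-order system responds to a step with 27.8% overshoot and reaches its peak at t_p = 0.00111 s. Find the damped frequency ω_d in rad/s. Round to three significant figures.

ω_d ≈ 2830 rad/s

t_p = π/ω_d, so ω_d = π/0.00111 = 2830 rad/s.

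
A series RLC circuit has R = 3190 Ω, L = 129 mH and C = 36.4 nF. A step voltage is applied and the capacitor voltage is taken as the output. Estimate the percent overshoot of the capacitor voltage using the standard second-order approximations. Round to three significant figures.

%OS ≈ 0.666%

For a series RLC circuit (capacitor voltage as output), ω_n = 1/√(LC) = 1/√(129 mH · 36.4 nF) = 14600 rad/s.
ζ = (R/2)·√(C/L) = (3190/2)·√(36.4 nF/129 mH) = 0.847.
Overshoot: exp(−π·0.847/√(1−0.847²)) = 0.00666, i.e. 0.666%.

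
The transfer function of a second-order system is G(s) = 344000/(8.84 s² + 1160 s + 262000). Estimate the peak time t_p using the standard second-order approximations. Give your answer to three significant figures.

Dividing through by 8.84: denominator becomes s² + 131.2 s + 29640.
So ω_n = √29640 = 172 rad/s and ζ = 131.2/(2·172) = 0.381.
The damped frequency ω_d = ω_n√(1−ζ²) = 159 rad/s. t_p = π/ω_d = 0.0197 s.

t_p ≈ 0.0197 s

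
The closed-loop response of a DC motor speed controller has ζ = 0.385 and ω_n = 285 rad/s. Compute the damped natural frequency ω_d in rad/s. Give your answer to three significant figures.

ω_d = ω_n√(1−ζ²) = 285·√0.852 = 263 rad/s.

ω_d ≈ 263 rad/s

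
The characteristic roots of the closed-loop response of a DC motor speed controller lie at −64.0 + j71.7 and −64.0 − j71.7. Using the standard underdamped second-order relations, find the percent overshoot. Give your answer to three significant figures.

%OS ≈ 6.06%

With σ = 64.0, ω_d = 71.7: ω_n = √(σ²+ω_d²) = 96.1 rad/s, ζ = σ/ω_n = 0.666.
%OS = 100·exp(−πζ/√(1−ζ²)) = 6.06%.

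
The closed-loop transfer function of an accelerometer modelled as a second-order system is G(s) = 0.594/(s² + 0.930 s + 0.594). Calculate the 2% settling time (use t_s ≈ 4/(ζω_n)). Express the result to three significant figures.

t_s ≈ 8.60 s

ω_n = √0.594 = 0.771 rad/s; ζ = 0.930/(2·0.771) = 0.603.
t_s ≈ 4/(ζω_n) = 4/(0.603·0.771) = 8.60 s.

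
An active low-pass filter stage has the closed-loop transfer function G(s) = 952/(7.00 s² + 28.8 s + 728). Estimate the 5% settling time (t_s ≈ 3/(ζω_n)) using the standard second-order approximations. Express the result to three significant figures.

t_s ≈ 1.46 s

Dividing through by 7.00: denominator becomes s² + 4.114 s + 104.0.
So ω_n = √104.0 = 10.2 rad/s and ζ = 4.114/(2·10.2) = 0.202.
t_s ≈ 3/(ζω_n) = 1.46 s.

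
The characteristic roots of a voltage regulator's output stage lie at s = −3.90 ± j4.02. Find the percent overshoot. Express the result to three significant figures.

%OS ≈ 4.75%

|pole| = ω_n = √(3.90² + 4.02²) = 5.60 rad/s; ζ = cos θ = σ/ω_n = 0.696.
%OS = 100 e^{−πζ/√(1−ζ²)} with ζ = 0.696 gives 4.75%.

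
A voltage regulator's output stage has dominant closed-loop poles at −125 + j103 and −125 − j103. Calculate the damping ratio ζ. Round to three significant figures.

ζ ≈ 0.772

|pole| = ω_n = √(125² + 103²) = 162 rad/s; ζ = cos θ = σ/ω_n = 0.772.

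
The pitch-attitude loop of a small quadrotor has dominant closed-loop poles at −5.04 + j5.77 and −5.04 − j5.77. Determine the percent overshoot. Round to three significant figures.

%OS ≈ 6.43%

With σ = 5.04, ω_d = 5.77: ω_n = √(σ²+ω_d²) = 7.66 rad/s, ζ = σ/ω_n = 0.658.
Overshoot: exp(−π·0.658/√(1−0.658²)) = 0.0643, i.e. 6.43%.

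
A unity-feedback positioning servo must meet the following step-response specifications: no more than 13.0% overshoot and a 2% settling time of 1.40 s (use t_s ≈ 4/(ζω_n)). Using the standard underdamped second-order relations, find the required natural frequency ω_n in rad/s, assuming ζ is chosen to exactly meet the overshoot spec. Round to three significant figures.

Inverting the overshoot relation: ζ = |ln 0.130|/√(π² + ln²0.130) = 0.545.
From t_s ≈ 4/(ζω_n): ω_n = 4/(ζ·t_s) = 4/(0.545·1.40) = 5.25 rad/s.

ω_n ≈ 5.25 rad/s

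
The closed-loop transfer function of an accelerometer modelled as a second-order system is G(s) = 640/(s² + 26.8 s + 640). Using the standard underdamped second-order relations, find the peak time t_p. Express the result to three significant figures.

t_p ≈ 0.146 s

ω_n = √640 = 25.3 rad/s; ζ = 26.8/(2·25.3) = 0.530.
ω_d = 25.3·√(1 − 0.530²) = 21.5 rad/s. Then t_p = π/ω_d = 0.146 s.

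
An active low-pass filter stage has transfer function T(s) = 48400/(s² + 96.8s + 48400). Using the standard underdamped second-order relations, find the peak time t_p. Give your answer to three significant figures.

Matching coefficients with s² + 2ζω_n s + ω_n² gives ω_n² = 48400 ⇒ ω_n = 220 rad/s, and ζ = 96.8/(2ω_n) = 0.220.
ω_d = ω_n√(1−ζ²) = 215 rad/s. Then t_p = π/ω_d = 0.0146 s.

t_p ≈ 0.0146 s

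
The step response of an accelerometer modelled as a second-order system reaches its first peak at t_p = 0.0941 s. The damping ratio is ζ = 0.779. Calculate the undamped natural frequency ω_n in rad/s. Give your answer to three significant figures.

ω_n ≈ 53.2 rad/s

Peak time t_p = π/ω_d, so ω_d = π/t_p = π/0.0941 = 33.4 rad/s.
ω_n = ω_d/√(1−ζ²) = 33.4/√0.393 = 53.2 rad/s.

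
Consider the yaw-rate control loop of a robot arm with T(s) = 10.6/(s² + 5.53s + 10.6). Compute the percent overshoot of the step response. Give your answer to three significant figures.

ω_n = √10.6 = 3.26 rad/s; ζ = 5.53/(2·3.26) = 0.849.
Overshoot: exp(−π·0.849/√(1−0.849²)) = 0.00639, i.e. 0.639%.

%OS ≈ 0.639%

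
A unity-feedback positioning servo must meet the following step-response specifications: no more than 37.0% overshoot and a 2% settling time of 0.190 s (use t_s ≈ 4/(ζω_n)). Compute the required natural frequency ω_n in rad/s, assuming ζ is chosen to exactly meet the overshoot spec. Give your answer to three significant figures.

ω_n ≈ 69.8 rad/s

From %OS = 100·exp(−πζ/√(1−ζ²)), invert to get ζ = −ln(OS)/√(π² + ln²(OS)) with OS = 0.370.
−ln 0.370 = 0.9943, so ζ = 0.9943/√(π² + 0.9885) = 0.302.
From t_s ≈ 4/(ζω_n): ω_n = 4/(ζ·t_s) = 4/(0.302·0.190) = 69.8 rad/s.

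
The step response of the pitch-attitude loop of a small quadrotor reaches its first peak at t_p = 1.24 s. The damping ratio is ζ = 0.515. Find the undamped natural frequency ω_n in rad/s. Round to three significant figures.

Peak time t_p = π/ω_d, so ω_d = π/t_p = π/1.24 = 2.53 rad/s.
ω_n = ω_d/√(1−ζ²) = 2.53/√0.735 = 2.96 rad/s.

ω_n ≈ 2.96 rad/s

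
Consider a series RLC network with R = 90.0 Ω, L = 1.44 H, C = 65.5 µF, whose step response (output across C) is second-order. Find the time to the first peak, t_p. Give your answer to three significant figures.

For a series RLC circuit (capacitor voltage as output), ω_n = 1/√(LC) = 1/√(1.44 H · 65.5 µF) = 103 rad/s.
ζ = (R/2)·√(C/L) = (90.0/2)·√(65.5 µF/1.44 H) = 0.303.
The damped frequency ω_d = ω_n√(1−ζ²) = 98.1 rad/s. t_p = π/ω_d = 0.0320 s.

t_p ≈ 0.0320 s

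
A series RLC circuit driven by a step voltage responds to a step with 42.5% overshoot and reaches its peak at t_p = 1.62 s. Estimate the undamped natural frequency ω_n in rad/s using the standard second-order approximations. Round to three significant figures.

The overshoot fixes ζ = −ln(OS)/√(π²+ln²(OS)) = 0.263.
t_p = π/ω_d ⇒ ω_d = 1.94 rad/s; then ω_n = ω_d/√(1−ζ²) = 2.01 rad/s.

ω_n ≈ 2.01 rad/s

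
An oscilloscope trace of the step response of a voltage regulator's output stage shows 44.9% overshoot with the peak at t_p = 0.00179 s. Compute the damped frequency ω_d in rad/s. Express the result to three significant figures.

ω_d ≈ 1760 rad/s

t_p = π/ω_d, so ω_d = π/0.00179 = 1760 rad/s.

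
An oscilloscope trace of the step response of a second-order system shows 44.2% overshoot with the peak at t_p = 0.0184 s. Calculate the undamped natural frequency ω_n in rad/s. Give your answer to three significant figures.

The overshoot fixes ζ = −ln(OS)/√(π²+ln²(OS)) = 0.252.
t_p = π/ω_d ⇒ ω_d = 171 rad/s; then ω_n = ω_d/√(1−ζ²) = 176 rad/s.

ω_n ≈ 176 rad/s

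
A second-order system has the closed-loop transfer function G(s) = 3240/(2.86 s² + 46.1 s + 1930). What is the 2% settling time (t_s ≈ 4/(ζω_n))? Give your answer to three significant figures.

t_s ≈ 0.496 s

Dividing through by 2.86: denominator becomes s² + 16.12 s + 674.8.
So ω_n = √674.8 = 26.0 rad/s and ζ = 16.12/(2·26.0) = 0.310.
t_s ≈ 4/(ζω_n) = 0.496 s.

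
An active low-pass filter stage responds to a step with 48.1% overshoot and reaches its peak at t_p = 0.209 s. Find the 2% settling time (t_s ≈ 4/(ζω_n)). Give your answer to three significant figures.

ζ from %OS: ζ = |ln 0.481|/√(π²+ln²0.481) = 0.227.
t_p = π/ω_d ⇒ ω_d = 15.0 rad/s; then ω_n = ω_d/√(1−ζ²) = 15.4 rad/s.
t_s ≈ 4/(ζω_n) = 4/(0.227·15.4) = 1.14 s.

t_s ≈ 1.14 s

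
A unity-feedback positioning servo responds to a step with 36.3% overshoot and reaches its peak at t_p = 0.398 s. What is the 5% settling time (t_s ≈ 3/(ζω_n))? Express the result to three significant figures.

t_s ≈ 1.18 s

ζ from %OS: ζ = |ln 0.363|/√(π²+ln²0.363) = 0.307.
From t_p = π/ω_d, ω_d = π/0.398 = 7.89 rad/s, so ω_n = ω_d/√(1−ζ²) = 8.29 rad/s.
t_s ≈ 3/(ζω_n) = 3/(0.307·8.29) = 1.18 s.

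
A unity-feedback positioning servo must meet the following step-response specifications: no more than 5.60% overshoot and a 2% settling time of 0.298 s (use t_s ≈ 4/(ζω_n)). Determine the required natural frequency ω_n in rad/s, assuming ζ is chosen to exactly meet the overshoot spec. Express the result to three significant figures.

ω_n ≈ 19.9 rad/s

ζ = −ln(OS)/√(π² + (ln OS)²). With OS = 0.0560, ln OS = −2.882 and ζ = 2.882/4.264 = 0.676.
Then ω_n = 4/(ζ t_s) = 4/(0.676 × 0.298) = 19.9 rad/s.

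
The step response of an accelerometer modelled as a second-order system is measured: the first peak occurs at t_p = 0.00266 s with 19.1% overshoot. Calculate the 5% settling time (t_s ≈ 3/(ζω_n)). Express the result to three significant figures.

The overshoot fixes ζ = −ln(OS)/√(π²+ln²(OS)) = 0.466.
t_p = π/ω_d ⇒ ω_d = 1180 rad/s; then ω_n = ω_d/√(1−ζ²) = 1330 rad/s.
t_s ≈ 3/(ζω_n) = 3/(0.466·1330) = 0.00482 s.

t_s ≈ 0.00482 s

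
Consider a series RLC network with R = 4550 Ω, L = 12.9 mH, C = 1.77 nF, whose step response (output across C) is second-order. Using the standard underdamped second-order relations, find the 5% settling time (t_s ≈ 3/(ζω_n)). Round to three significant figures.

For a series RLC circuit (capacitor voltage as output), ω_n = 1/√(LC) = 1/√(12.9 mH · 1.77 nF) = 209000 rad/s.
ζ = (R/2)·√(C/L) = (4550/2)·√(1.77 nF/12.9 mH) = 0.843.
t_s ≈ 3/(ζω_n) = 0.0000170 s.

t_s ≈ 0.0000170 s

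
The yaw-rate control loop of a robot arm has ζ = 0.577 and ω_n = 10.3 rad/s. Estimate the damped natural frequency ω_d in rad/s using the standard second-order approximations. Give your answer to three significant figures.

ω_d ≈ 8.41 rad/s

ω_d = ω_n√(1−ζ²) = 10.3·√0.667 = 8.41 rad/s.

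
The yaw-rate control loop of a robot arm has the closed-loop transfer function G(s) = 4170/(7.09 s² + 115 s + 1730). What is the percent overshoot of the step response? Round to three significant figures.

Dividing through by 7.09: denominator becomes s² + 16.22 s + 244.0.
So ω_n = √244.0 = 15.6 rad/s and ζ = 16.22/(2·15.6) = 0.519.
%OS = 100·exp(−πζ/√(1−ζ²)) = 14.8%.

%OS ≈ 14.8%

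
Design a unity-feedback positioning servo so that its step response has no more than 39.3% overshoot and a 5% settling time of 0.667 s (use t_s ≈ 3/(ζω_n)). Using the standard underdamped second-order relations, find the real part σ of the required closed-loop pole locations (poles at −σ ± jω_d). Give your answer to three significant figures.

The settling-time spec alone fixes σ = ζω_n = 3/t_s = 3/0.667 = 4.50.
(Overshoot then fixes ζ = 0.285 and hence ω_d = σ·√(1−ζ²)/ζ = 15.1 rad/s.)

σ ≈ 4.50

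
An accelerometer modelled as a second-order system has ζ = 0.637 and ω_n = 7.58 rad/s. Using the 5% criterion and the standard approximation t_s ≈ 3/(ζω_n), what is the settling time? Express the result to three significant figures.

t_s ≈ 3/(ζω_n) = 3/(0.637 × 7.58) = 0.621 s.

t_s ≈ 0.621 s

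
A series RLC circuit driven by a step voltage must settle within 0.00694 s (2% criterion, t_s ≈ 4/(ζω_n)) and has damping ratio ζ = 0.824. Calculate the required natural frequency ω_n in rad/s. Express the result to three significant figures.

Rearranging t_s ≈ 4/(ζω_n) gives ω_n = 4/(ζ·t_s) = 4/(0.824 × 0.00694) = 699 rad/s.

ω_n ≈ 699 rad/s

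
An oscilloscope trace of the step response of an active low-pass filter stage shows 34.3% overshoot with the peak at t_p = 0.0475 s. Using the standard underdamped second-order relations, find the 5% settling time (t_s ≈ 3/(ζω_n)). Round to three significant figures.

From the overshoot, ζ = −ln(OS)/√(π²+ln²(OS)) = 0.322.
From t_p = π/ω_d, ω_d = π/0.0475 = 66.1 rad/s, so ω_n = ω_d/√(1−ζ²) = 69.9 rad/s.
t_s ≈ 3/(ζω_n) = 3/(0.322·69.9) = 0.133 s.

t_s ≈ 0.133 s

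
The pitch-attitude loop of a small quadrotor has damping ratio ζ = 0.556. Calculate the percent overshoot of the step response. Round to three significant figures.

%OS ≈ 12.2%

For an underdamped second-order system, %OS = 100·exp(−πζ/√(1−ζ²)).
πζ/√(1−ζ²) = π·0.556/√(1−0.309) = 2.101, so %OS = 100·e^(−2.101) = 12.2%.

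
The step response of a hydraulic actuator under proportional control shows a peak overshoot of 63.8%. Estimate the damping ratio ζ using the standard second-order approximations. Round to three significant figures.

ζ = −ln(OS)/√(π² + (ln OS)²). With OS = 0.638, ln OS = −0.4494 and ζ = 0.4494/3.174 = 0.142.

ζ ≈ 0.142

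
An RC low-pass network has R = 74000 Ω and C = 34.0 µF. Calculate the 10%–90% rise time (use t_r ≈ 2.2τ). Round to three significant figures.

t_r ≈ 5.54 s

τ = RC = 74000 × 34.0 µF = 2.52 s.
t_r ≈ 2.2τ = 5.54 s.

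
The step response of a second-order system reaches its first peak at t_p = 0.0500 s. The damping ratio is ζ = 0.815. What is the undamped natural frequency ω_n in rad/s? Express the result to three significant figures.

Peak time t_p = π/ω_d, so ω_d = π/t_p = π/0.0500 = 62.8 rad/s.
ω_n = ω_d/√(1−ζ²) = 62.8/√0.336 = 108 rad/s.

ω_n ≈ 108 rad/s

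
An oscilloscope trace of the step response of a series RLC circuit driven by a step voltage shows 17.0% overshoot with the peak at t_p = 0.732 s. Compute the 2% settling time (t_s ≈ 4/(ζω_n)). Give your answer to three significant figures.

From the overshoot, ζ = −ln(OS)/√(π²+ln²(OS)) = 0.491.
t_p = π/ω_d ⇒ ω_d = 4.29 rad/s; then ω_n = ω_d/√(1−ζ²) = 4.93 rad/s.
t_s ≈ 4/(ζω_n) = 4/(0.491·4.93) = 1.65 s.

t_s ≈ 1.65 s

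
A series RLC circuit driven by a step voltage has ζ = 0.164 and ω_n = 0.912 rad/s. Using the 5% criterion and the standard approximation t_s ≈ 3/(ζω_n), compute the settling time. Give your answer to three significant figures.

t_s ≈ 20.1 s

t_s ≈ 3/(ζω_n) = 3/(0.164 × 0.912) = 20.1 s.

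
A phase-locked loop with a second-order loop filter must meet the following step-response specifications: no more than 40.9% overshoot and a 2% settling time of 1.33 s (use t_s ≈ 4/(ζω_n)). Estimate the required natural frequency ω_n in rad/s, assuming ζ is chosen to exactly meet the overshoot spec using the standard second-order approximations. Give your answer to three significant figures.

Inverting the overshoot relation: ζ = |ln 0.409|/√(π² + ln²0.409) = 0.274.
Then ω_n = 4/(ζ t_s) = 4/(0.274 × 1.33) = 11.0 rad/s.

ω_n ≈ 11.0 rad/s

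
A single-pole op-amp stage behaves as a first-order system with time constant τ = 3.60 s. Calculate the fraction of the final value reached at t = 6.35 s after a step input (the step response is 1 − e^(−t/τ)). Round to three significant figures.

y/y_∞ ≈ 0.829

y(t)/y_∞ = 1 − e^(−t/τ) = 1 − e^(−6.35/3.60) = 1 − e^(−1.76) = 0.829.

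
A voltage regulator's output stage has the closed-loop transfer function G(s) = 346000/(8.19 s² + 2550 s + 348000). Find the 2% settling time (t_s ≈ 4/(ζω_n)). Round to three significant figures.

t_s ≈ 0.0257 s

Dividing through by 8.19: denominator becomes s² + 311.4 s + 42490.
So ω_n = √42490 = 206 rad/s and ζ = 311.4/(2·206) = 0.755.
t_s ≈ 4/(ζω_n) = 0.0257 s.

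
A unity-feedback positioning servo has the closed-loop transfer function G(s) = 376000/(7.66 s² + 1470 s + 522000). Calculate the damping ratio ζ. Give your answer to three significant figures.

Dividing through by 7.66: denominator becomes s² + 191.9 s + 68150.
So ω_n = √68150 = 261 rad/s and ζ = 191.9/(2·261) = 0.368.

ζ ≈ 0.368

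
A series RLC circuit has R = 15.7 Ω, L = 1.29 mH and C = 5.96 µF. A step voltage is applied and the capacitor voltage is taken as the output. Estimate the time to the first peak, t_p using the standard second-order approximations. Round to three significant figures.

For a series RLC circuit (capacitor voltage as output), ω_n = 1/√(LC) = 1/√(1.29 mH · 5.96 µF) = 11400 rad/s.
ζ = (R/2)·√(C/L) = (15.7/2)·√(5.96 µF/1.29 mH) = 0.534.
ω_d = 11400·√(1 − 0.534²) = 9650 rad/s. t_p = π/ω_d = 0.000326 s.

t_p ≈ 0.000326 s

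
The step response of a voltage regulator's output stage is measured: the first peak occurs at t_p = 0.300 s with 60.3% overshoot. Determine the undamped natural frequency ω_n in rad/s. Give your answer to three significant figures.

ω_n ≈ 10.6 rad/s

The overshoot fixes ζ = −ln(OS)/√(π²+ln²(OS)) = 0.159.
From t_p = π/ω_d, ω_d = π/0.300 = 10.5 rad/s, so ω_n = ω_d/√(1−ζ²) = 10.6 rad/s.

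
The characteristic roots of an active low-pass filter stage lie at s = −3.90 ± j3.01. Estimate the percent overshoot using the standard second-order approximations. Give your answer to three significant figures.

%OS ≈ 1.71%

With σ = 3.90, ω_d = 3.01: ω_n = √(σ²+ω_d²) = 4.93 rad/s, ζ = σ/ω_n = 0.792.
Overshoot: exp(−π·0.792/√(1−0.792²)) = 0.0171, i.e. 1.71%.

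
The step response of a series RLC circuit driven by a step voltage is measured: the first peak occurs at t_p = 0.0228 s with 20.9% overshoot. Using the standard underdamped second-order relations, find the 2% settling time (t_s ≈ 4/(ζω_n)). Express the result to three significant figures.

The overshoot fixes ζ = −ln(OS)/√(π²+ln²(OS)) = 0.446.
t_p = π/ω_d ⇒ ω_d = 138 rad/s; then ω_n = ω_d/√(1−ζ²) = 154 rad/s.
t_s ≈ 4/(ζω_n) = 4/(0.446·154) = 0.0583 s.

t_s ≈ 0.0583 s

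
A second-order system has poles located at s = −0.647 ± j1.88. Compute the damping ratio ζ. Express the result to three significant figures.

With σ = 0.647, ω_d = 1.88: ω_n = √(σ²+ω_d²) = 1.99 rad/s, ζ = σ/ω_n = 0.325.

ζ ≈ 0.325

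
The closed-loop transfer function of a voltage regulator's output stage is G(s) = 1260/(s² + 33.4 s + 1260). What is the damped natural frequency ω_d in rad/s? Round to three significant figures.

ω_n = √1260 = 35.5 rad/s; ζ = 33.4/(2·35.5) = 0.470.
The damped frequency ω_d = ω_n√(1−ζ²) = 31.3 rad/s.

ω_d ≈ 31.3 rad/s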